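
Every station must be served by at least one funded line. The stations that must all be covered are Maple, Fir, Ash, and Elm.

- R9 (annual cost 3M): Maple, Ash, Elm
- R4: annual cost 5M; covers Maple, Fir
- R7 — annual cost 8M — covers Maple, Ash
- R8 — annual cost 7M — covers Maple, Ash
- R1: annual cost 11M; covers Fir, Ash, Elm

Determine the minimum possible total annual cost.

8

Choose R9 and R4: together they cover Maple, Fir, Ash, Elm — every station.
Total annual cost: 3 + 5 = 8.
No cover costs less than 8.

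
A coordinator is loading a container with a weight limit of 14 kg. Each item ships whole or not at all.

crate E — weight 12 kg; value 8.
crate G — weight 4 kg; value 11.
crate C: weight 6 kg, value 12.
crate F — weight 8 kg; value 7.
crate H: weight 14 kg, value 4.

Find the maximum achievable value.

This is a 0-1 knapsack instance.
crate C + crate F: weight 6 + 8 = 14 ≤ 14, value 12 + 7 = 19.
crate G + crate F: weight 4 + 8 = 12 ≤ 14, value 11 + 7 = 18.
crate G + crate C: weight 4 + 6 = 10 ≤ 14, value 11 + 12 = 23.
Best is crate G and crate C with total value 23.

23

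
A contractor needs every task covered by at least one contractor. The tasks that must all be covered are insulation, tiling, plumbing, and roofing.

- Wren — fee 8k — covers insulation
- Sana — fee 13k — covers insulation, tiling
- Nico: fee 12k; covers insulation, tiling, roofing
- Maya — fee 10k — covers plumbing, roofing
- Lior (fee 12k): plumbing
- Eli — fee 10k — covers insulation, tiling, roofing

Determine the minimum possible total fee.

This is an integer covering problem.
Choose Maya and Eli: together they cover insulation, tiling, plumbing, roofing — every task.
Total fee: 10 + 10 = 20.
No cover costs less than 20.

20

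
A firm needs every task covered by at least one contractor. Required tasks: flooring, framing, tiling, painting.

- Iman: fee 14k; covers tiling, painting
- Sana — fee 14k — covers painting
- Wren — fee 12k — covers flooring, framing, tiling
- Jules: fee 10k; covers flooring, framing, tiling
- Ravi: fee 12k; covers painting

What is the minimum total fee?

Choose Jules and Ravi: together they cover flooring, framing, tiling, painting — every task.
Total fee: 10 + 12 = 22.
No cover costs less than 22.

22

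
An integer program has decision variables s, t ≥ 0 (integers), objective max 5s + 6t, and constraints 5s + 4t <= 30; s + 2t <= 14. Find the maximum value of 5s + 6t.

42

(s,t)=(0,7): 5·0+4·7=28≤30, 1·0+2·7=14≤14, objective 42.
(s,t)=(1,6): 5·1+4·6=29≤30, 1·1+2·6=13≤14, objective 41.
(s,t)=(0,6): 5·0+4·6=24≤30, 1·0+2·6=12≤14, objective 36.
Maximum is 42 at (s,t)=(0,7).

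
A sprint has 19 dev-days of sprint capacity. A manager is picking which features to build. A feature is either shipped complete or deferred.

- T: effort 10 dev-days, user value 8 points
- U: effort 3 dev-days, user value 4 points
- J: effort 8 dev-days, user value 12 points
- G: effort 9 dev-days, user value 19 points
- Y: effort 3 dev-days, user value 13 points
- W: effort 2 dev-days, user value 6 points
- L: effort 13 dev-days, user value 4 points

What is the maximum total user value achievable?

Allowing fractional choices, the relaxed optimum would be about 45.5, but features are indivisible.
J + G + W: effort 8 + 9 + 2 = 19 ≤ 19, user value 12 + 19 + 6 = 37.
G + Y + W: effort 9 + 3 + 2 = 14 ≤ 19, user value 19 + 13 + 6 = 38.
U + G + Y + W: effort 3 + 9 + 3 + 2 = 17 ≤ 19, user value 4 + 19 + 13 + 6 = 42.
Best is U, G, Y, and W with total user value 42.

42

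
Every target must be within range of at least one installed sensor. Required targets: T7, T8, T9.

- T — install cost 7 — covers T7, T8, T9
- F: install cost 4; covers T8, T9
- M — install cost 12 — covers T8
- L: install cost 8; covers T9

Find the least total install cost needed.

7

The greedy cost-per-new-target heuristic would pick F and T for 11, but a cheaper cover exists.
T alone covers T7, T8, T9 — every target.
Total install cost: 7.
No cover costs less than 7.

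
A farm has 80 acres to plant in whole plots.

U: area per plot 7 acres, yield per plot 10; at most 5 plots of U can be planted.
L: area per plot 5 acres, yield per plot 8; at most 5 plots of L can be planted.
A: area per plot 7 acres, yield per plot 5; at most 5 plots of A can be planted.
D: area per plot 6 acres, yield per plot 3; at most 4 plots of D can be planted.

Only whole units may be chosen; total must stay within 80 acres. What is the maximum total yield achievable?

103

This is a bounded integer knapsack.
Take 5×U, 5×L, 2×A, and 1×D: area 80 ≤ 80, yield 5·10 + 5·8 + 2·5 + 1·3 = 103.
L has the best ratio (8/5) and is taken to its limit of 5; remaining capacity is filled optimally with the others.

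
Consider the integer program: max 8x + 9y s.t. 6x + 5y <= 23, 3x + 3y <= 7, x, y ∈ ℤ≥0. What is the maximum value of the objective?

Relaxing integrality, the LP optimum is 21.00 at (x,y) = (0, 2.33), which is not an integer point.
(x,y)=(0,2): 6·0+5·2=10≤23, 3·0+3·2=6≤7, objective 18.
(x,y)=(1,1): 6·1+5·1=11≤23, 3·1+3·1=6≤7, objective 17.
(x,y)=(0,1): 6·0+5·1=5≤23, 3·0+3·1=3≤7, objective 9.
The best lattice point is (0,2), giving 18.

18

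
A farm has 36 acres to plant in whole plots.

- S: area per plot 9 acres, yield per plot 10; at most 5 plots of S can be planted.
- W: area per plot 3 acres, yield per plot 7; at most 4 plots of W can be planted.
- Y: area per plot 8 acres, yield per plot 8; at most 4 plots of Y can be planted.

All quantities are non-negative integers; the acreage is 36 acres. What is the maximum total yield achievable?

52

4×W and 3×Y: area 36 ≤ 36, yield 4·7 + 3·8 = 52.
3×S and 3×W: area 36 ≤ 36, yield 3·10 + 3·7 = 51.
Best is 52.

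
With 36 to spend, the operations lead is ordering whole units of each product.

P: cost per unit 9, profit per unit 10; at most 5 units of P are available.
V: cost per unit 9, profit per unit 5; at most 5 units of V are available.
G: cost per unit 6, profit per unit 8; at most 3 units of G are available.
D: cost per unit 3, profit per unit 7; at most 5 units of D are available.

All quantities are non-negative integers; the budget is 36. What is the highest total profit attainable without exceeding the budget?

D has the best ratio (7/3); taking only D gives at most 5×7 = 35 (stopped by the supply cap of 5).
Mixing does better — 1×P, 2×G, and 5×D: cost 36 ≤ 36, profit 1·10 + 2·8 + 5·7 = 61.

61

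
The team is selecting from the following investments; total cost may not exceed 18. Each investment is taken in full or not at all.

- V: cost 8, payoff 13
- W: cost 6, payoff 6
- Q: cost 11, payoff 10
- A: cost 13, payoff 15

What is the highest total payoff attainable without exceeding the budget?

Treat it as a binary knapsack problem.
Allowing fractional choices, the relaxed optimum would be about 24.5, but investments are indivisible.
W + Q: cost 6 + 11 = 17 ≤ 18, payoff 6 + 10 = 16.
V + W: cost 8 + 6 = 14 ≤ 18, payoff 13 + 6 = 19.
Best is V and W with total payoff 19.

19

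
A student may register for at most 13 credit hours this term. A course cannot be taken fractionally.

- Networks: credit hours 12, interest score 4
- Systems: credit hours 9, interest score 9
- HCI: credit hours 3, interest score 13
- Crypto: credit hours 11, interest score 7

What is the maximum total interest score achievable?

Allowing fractional choices, the relaxed optimum would be about 22.6, but courses are indivisible.
HCI: credit hours 3 ≤ 13, interest score 13.
Systems + HCI: credit hours 9 + 3 = 12 ≤ 13, interest score 9 + 13 = 22.
Best is Systems and HCI with total interest score 22.

22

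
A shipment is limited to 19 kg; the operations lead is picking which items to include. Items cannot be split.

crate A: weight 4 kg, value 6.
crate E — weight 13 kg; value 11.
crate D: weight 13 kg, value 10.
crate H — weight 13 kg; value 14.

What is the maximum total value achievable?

Treat it as a binary knapsack problem.
Allowing fractional choices, the relaxed optimum would be about 21.7, but items are indivisible.
crate A + crate H: weight 4 + 13 = 17 ≤ 19, value 6 + 14 = 20.
crate A + crate D: weight 4 + 13 = 17 ≤ 19, value 6 + 10 = 16.
crate A + crate E: weight 4 + 13 = 17 ≤ 19, value 6 + 11 = 17.
Best is crate A and crate H with total value 20.

20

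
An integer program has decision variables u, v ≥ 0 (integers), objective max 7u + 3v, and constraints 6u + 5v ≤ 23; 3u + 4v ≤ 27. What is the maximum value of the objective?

24

Relaxing integrality, the LP optimum is 26.83 at (u,v) = (3.83, 0), which is not an integer point.
(u,v)=(3,1): 6·3+5·1=23≤23, 3·3+4·1=13≤27, objective 24.
(u,v)=(3,0): 6·3+5·0=18≤23, 3·3+4·0=9≤27, objective 21.
(u,v)=(2,2): 6·2+5·2=22≤23, 3·2+4·2=14≤27, objective 20.
The best lattice point is (3,1), giving 24.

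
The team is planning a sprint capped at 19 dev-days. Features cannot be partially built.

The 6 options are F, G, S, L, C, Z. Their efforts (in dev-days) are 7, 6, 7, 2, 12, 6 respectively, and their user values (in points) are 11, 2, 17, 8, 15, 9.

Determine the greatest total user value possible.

36

S + L + Z: effort 7 + 2 + 6 = 15 ≤ 19, user value 17 + 8 + 9 = 34.
F + S + L: effort 7 + 7 + 2 = 16 ≤ 19, user value 11 + 17 + 8 = 36.
Best is F, S, and L with total user value 36.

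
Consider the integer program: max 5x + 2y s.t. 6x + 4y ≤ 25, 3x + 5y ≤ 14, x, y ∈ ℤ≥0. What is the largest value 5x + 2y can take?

(x,y)=(4,0): 6·4+4·0=24≤25, 3·4+5·0=12≤14, objective 20.
(x,y)=(3,1): 6·3+4·1=22≤25, 3·3+5·1=14≤14, objective 17.
(x,y)=(3,0): 6·3+4·0=18≤25, 3·3+5·0=9≤14, objective 15.
The best lattice point is (4,0), giving 20.

20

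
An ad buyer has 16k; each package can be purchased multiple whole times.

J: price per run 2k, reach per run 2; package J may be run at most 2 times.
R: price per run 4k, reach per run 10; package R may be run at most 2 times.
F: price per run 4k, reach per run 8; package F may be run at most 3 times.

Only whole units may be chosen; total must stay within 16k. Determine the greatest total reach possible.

36

2×R and 2×F: price 16 ≤ 16, reach 2·10 + 2·8 = 36.
1×R and 3×F: price 16 ≤ 16, reach 1·10 + 3·8 = 34.
Best is 36.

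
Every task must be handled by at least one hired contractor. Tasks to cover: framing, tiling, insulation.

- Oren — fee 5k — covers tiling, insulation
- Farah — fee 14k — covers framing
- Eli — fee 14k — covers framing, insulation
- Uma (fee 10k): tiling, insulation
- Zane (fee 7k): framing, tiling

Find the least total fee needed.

Choose Oren and Zane: together they cover framing, tiling, insulation — every task.
Total fee: 5 + 7 = 12.
No cover costs less than 12.

12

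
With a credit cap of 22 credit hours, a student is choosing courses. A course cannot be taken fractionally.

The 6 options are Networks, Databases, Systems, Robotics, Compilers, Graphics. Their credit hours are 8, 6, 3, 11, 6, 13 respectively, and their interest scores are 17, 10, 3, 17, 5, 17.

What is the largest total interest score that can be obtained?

37

Take Networks, Systems, and Robotics: credit hours 8 + 3 + 11 = 22 ≤ 22, interest score 17 + 3 + 17 = 37.
No other feasible combination does better.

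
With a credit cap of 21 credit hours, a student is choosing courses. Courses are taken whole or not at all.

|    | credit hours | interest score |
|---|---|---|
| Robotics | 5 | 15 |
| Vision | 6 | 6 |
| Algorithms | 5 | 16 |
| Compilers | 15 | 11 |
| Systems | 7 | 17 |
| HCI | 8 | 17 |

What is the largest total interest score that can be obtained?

Treat it as a binary knapsack problem.
Take Algorithms, Systems, and HCI: credit hours 5 + 7 + 8 = 20 ≤ 21, interest score 16 + 17 + 17 = 50.
No other feasible combination does better.

50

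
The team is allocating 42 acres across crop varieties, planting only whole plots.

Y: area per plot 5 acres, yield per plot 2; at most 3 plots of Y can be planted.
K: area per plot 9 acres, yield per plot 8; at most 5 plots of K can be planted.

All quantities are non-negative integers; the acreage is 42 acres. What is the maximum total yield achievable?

Take 1×Y and 4×K: area 41 ≤ 42, yield 1·2 + 4·8 = 34.
No other integer combination yields more.

34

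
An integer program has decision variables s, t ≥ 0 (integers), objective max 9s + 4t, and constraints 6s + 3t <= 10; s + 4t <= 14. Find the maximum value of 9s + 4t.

13

The continuous relaxation peaks at (1.67, 0) with value 15.00; rounding to a feasible lattice point costs some objective.
(s,t)=(1,1): 6·1+3·1=9≤10, 1·1+4·1=5≤14, objective 13.
(s,t)=(1,0): 6·1+3·0=6≤10, 1·1+4·0=1≤14, objective 9.
(s,t)=(0,2): 6·0+3·2=6≤10, 1·0+4·2=8≤14, objective 8.
Maximum is 13 at (s,t)=(1,1).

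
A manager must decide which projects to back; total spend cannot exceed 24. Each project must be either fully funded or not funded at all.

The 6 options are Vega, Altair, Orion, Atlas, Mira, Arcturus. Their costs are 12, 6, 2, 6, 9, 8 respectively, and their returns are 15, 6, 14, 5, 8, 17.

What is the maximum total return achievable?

Vega + Orion + Arcturus: cost 12 + 2 + 8 = 22 ≤ 24, return 15 + 14 + 17 = 46.
Altair + Orion + Atlas + Arcturus: cost 6 + 2 + 6 + 8 = 22 ≤ 24, return 6 + 14 + 5 + 17 = 42.
Best is Vega, Orion, and Arcturus with total return 46.

46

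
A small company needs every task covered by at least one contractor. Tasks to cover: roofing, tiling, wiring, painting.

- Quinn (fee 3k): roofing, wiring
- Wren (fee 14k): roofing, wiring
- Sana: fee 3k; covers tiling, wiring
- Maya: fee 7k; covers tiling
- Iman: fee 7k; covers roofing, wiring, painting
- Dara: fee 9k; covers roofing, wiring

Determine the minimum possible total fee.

10

This is a weighted set-cover instance.
The greedy cost-per-new-task heuristic would pick Quinn, Sana, and Iman for 13, but a cheaper cover exists.
Choose Sana and Iman: together they cover roofing, tiling, wiring, painting — every task.
Total fee: 3 + 7 = 10.
No cover costs less than 10.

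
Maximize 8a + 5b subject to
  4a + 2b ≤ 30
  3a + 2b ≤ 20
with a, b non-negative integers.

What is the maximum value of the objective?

The continuous relaxation peaks at (6.67, 0) with value 53.33; rounding to a feasible lattice point costs some objective.
(a,b)=(6,1): 4·6+2·1=26≤30, 3·6+2·1=20≤20, objective 53.
(a,b)=(5,2): 4·5+2·2=24≤30, 3·5+2·2=19≤20, objective 50.
(a,b)=(6,0): 4·6+2·0=24≤30, 3·6+2·0=18≤20, objective 48.
(a,b)=(5,1): 4·5+2·1=22≤30, 3·5+2·1=17≤20, objective 45.
No feasible integer point exceeds 53.

53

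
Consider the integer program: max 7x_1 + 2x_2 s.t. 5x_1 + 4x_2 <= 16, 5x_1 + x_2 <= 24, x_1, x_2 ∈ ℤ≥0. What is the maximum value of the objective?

(x_1,x_2)=(3,0): 5·3+4·0=15≤16, 5·3+1·0=15≤24, objective 21.
(x_1,x_2)=(2,1): 5·2+4·1=14≤16, 5·2+1·1=11≤24, objective 16.
(x_1,x_2)=(2,0): 5·2+4·0=10≤16, 5·2+1·0=10≤24, objective 14.
The best lattice point is (3,0), giving 21.

21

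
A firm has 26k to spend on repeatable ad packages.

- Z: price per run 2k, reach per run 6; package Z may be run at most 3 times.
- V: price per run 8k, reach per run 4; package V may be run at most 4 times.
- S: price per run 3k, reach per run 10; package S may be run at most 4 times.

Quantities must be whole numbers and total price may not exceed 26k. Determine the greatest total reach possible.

62

3×Z and 4×S: price 18 ≤ 26, reach 3·6 + 4·10 = 58.
3×Z, 1×V, and 4×S: price 26 ≤ 26, reach 3·6 + 1·4 + 4·10 = 62.
Best is 62.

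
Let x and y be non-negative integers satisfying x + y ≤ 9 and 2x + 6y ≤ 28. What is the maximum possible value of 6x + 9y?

60

(x,y)=(7,2): 1·7+1·2=9≤9, 2·7+6·2=26≤28, objective 60.
(x,y)=(8,1): 1·8+1·1=9≤9, 2·8+6·1=22≤28, objective 57.
No feasible integer point exceeds 60.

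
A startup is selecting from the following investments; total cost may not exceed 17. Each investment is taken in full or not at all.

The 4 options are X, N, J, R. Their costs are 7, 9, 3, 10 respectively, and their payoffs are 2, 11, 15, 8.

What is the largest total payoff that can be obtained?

26

J + R: cost 3 + 10 = 13 ≤ 17, payoff 15 + 8 = 23.
X + J: cost 7 + 3 = 10 ≤ 17, payoff 2 + 15 = 17.
N + J: cost 9 + 3 = 12 ≤ 17, payoff 11 + 15 = 26.
Best is N and J with total payoff 26.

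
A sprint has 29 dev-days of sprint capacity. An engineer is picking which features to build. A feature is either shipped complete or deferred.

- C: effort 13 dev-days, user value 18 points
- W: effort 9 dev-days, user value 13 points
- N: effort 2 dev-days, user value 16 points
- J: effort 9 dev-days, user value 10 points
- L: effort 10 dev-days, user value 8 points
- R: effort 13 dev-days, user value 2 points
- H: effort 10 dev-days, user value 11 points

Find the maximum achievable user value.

47

Take C, W, and N: effort 13 + 9 + 2 = 24 ≤ 29, user value 18 + 13 + 16 = 47.
No other feasible combination does better.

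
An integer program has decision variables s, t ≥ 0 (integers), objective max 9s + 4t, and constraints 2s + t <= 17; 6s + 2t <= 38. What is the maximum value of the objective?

(s,t)=(2,13): 2·2+1·13=17≤17, 6·2+2·13=38≤38, objective 70.
(s,t)=(2,12): 2·2+1·12=16≤17, 6·2+2·12=36≤38, objective 66.
(s,t)=(1,14): 2·1+1·14=16≤17, 6·1+2·14=34≤38, objective 65.
(s,t)=(1,13): 2·1+1·13=15≤17, 6·1+2·13=32≤38, objective 61.
Maximum is 70 at (s,t)=(2,13).

70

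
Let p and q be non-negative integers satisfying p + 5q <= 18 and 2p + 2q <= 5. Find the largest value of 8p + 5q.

16

The continuous relaxation peaks at (2.5, 0) with value 20.00; rounding to a feasible lattice point costs some objective.
(p,q)=(2,0): 1·2+5·0=2≤18, 2·2+2·0=4≤5, objective 16.
(p,q)=(1,1): 1·1+5·1=6≤18, 2·1+2·1=4≤5, objective 13.
(p,q)=(1,0): 1·1+5·0=1≤18, 2·1+2·0=2≤5, objective 8.
Maximum is 16 at (p,q)=(2,0).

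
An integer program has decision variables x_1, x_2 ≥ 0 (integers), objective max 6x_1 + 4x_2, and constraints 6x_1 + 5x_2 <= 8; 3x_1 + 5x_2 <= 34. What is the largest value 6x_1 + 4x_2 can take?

(x_1,x_2)=(1,0): 6·1+5·0=6≤8, 3·1+5·0=3≤34, objective 6.
(x_1,x_2)=(0,1): 6·0+5·1=5≤8, 3·0+5·1=5≤34, objective 4.
(x_1,x_2)=(0,0): 6·0+5·0=0≤8, 3·0+5·0=0≤34, objective 0.
No feasible integer point exceeds 6.

6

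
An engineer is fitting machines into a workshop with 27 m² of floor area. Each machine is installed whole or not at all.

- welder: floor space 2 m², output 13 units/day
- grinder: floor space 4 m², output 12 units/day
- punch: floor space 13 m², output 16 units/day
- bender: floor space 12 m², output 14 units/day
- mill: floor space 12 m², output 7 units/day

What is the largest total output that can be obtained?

43

Allowing fractional choices, the relaxed optimum would be about 50.3, but machines are indivisible.
welder + grinder + punch: floor space 2 + 4 + 13 = 19 ≤ 27, output 13 + 12 + 16 = 41.
welder + punch + bender: floor space 2 + 13 + 12 = 27 ≤ 27, output 13 + 16 + 14 = 43.
Best is welder, punch, and bender with total output 43.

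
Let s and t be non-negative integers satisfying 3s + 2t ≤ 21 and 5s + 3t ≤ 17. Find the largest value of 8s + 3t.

Relaxing integrality, the LP optimum is 27.20 at (s,t) = (3.4, 0), which is not an integer point.
(s,t)=(3,0): 3·3+2·0=9≤21, 5·3+3·0=15≤17, objective 24.
(s,t)=(2,1): 3·2+2·1=8≤21, 5·2+3·1=13≤17, objective 19.
Maximum is 24 at (s,t)=(3,0).

24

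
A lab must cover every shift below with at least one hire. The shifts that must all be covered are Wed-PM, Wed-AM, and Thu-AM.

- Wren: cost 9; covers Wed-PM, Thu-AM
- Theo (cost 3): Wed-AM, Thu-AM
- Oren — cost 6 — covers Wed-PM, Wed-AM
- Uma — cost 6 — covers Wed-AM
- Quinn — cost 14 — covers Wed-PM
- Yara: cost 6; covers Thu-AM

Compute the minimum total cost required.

Choose Theo and Oren: together they cover Wed-PM, Wed-AM, Thu-AM — every shift.
Total cost: 3 + 6 = 9.
No cover costs less than 9.

9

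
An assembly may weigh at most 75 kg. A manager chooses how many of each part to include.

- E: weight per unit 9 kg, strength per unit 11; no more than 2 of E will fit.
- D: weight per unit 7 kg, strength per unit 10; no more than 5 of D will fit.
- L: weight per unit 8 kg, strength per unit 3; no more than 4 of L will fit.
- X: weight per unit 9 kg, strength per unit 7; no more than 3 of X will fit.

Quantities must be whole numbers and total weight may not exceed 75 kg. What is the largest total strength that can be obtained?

86

This is a bounded integer knapsack.
D has the best ratio (10/7); taking only D gives at most 5×10 = 50 (stopped by the supply cap of 5).
Mixing does better — 2×E, 5×D, and 2×X: weight 71 ≤ 75, strength 2·11 + 5·10 + 2·7 = 86.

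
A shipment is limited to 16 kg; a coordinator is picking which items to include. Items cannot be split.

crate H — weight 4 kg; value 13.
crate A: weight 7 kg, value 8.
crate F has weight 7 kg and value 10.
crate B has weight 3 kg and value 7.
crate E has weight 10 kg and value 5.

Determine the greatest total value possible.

30

Take crate H, crate F, and crate B: weight 4 + 7 + 3 = 14 ≤ 16, value 13 + 10 + 7 = 30.
No other feasible combination does better.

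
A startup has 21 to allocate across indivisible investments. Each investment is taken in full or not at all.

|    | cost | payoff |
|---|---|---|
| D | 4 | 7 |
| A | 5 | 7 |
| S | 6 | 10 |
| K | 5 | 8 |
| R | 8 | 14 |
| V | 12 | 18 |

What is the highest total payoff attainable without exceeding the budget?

33

D + A + S + K: cost 4 + 5 + 6 + 5 = 20 ≤ 21, payoff 7 + 7 + 10 + 8 = 32.
S + K + R: cost 6 + 5 + 8 = 19 ≤ 21, payoff 10 + 8 + 14 = 32.
D + K + V: cost 4 + 5 + 12 = 21 ≤ 21, payoff 7 + 8 + 18 = 33.
Best is D, K, and V with total payoff 33.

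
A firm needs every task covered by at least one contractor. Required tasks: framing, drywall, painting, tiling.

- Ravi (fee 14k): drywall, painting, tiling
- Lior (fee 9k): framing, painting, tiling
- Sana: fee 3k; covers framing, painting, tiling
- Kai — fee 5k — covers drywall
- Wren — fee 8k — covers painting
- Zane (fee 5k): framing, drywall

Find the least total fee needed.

8

Choose Sana and Kai: together they cover framing, drywall, painting, tiling — every task.
Total fee: 3 + 5 = 8.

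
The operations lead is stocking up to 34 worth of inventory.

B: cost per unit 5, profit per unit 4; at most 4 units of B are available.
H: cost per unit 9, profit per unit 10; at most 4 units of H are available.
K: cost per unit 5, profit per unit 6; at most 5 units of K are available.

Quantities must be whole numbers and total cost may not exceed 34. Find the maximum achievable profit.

K has the best ratio (6/5); taking only K gives at most 5×6 = 30 (stopped by the supply cap of 5).
Mixing does better — 1×H and 5×K: cost 34 ≤ 34, profit 1·10 + 5·6 = 40.

40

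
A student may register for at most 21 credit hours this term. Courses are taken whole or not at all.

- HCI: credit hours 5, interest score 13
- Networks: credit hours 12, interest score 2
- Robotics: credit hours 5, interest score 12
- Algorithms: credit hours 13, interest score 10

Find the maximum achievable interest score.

25

This is an integer program with binary decision variables.
Take HCI and Robotics: credit hours 5 + 5 = 10 ≤ 21, interest score 13 + 12 = 25.
No other feasible combination does better.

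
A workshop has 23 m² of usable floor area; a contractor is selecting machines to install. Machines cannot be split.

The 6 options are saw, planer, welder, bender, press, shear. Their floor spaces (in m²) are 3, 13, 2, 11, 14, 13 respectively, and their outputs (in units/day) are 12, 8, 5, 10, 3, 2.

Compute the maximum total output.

saw + bender: floor space 3 + 11 = 14 ≤ 23, output 12 + 10 = 22.
saw + welder + bender: floor space 3 + 2 + 11 = 16 ≤ 23, output 12 + 5 + 10 = 27.
saw + planer + welder: floor space 3 + 13 + 2 = 18 ≤ 23, output 12 + 8 + 5 = 25.
Best is saw, welder, and bender with total output 27.

27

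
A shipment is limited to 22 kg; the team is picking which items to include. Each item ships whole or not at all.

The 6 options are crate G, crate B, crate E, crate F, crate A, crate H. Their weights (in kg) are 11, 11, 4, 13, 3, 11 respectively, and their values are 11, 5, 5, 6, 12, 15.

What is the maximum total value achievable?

32

Allowing fractional choices, the relaxed optimum would be about 36.0, but items are indivisible.
crate A + crate H: weight 3 + 11 = 14 ≤ 22, value 12 + 15 = 27.
crate G + crate E + crate A: weight 11 + 4 + 3 = 18 ≤ 22, value 11 + 5 + 12 = 28.
crate E + crate A + crate H: weight 4 + 3 + 11 = 18 ≤ 22, value 5 + 12 + 15 = 32.
Best is crate E, crate A, and crate H with total value 32.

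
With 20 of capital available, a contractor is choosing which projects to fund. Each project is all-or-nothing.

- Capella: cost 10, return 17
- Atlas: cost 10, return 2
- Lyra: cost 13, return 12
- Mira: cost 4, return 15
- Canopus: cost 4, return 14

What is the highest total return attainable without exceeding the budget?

46

Treat it as a binary knapsack problem.
Allowing fractional choices, the relaxed optimum would be about 47.8, but projects are indivisible.
Capella + Mira + Canopus: cost 10 + 4 + 4 = 18 ≤ 20, return 17 + 15 + 14 = 46.
Capella + Canopus: cost 10 + 4 = 14 ≤ 20, return 17 + 14 = 31.
Capella + Mira: cost 10 + 4 = 14 ≤ 20, return 17 + 15 = 32.
Best is Capella, Mira, and Canopus with total return 46.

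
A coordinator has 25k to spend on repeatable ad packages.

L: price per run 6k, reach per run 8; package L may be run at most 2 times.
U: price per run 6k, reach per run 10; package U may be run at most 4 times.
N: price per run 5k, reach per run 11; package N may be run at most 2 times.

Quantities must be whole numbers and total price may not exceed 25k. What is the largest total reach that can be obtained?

N has the best ratio (11/5); taking only N gives at most 2×11 = 22 (stopped by the supply cap of 2).
Mixing does better — 2×U and 2×N: price 22 ≤ 25, reach 2·10 + 2·11 = 42.

42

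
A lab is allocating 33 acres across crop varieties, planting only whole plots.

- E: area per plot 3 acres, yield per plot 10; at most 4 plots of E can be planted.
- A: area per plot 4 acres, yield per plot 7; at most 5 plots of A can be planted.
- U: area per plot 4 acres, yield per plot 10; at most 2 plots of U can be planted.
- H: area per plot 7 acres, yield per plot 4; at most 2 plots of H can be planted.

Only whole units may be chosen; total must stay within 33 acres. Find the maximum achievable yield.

81

3×E, 4×A, and 2×U: area 33 ≤ 33, yield 3·10 + 4·7 + 2·10 = 78.
4×E, 3×A, and 2×U: area 32 ≤ 33, yield 4·10 + 3·7 + 2·10 = 81.
Best is 81.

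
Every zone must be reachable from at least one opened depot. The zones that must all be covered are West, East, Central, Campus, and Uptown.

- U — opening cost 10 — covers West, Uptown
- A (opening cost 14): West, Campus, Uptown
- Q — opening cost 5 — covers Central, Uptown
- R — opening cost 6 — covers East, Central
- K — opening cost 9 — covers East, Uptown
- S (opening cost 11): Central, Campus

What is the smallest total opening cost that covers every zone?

20

The greedy cost-per-new-zone heuristic would pick Q, R, and A for 25, but a cheaper cover exists.
Choose A and R: together they cover West, East, Central, Campus, Uptown — every zone.
Total opening cost: 14 + 6 = 20.
No cover costs less than 20.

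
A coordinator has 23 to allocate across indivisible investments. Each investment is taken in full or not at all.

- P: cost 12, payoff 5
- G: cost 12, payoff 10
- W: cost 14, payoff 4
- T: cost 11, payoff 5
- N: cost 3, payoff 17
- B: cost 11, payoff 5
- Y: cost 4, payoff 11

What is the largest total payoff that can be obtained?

38

Allowing fractional choices, the relaxed optimum would be about 39.8, but investments are indivisible.
G + N + Y: cost 12 + 3 + 4 = 19 ≤ 23, payoff 10 + 17 + 11 = 38.
T + N + Y: cost 11 + 3 + 4 = 18 ≤ 23, payoff 5 + 17 + 11 = 33.
N + B + Y: cost 3 + 11 + 4 = 18 ≤ 23, payoff 17 + 5 + 11 = 33.
Best is G, N, and Y with total payoff 38.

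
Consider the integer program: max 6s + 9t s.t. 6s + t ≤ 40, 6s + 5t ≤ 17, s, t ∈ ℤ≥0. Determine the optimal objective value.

27

Relaxing integrality, the LP optimum is 30.60 at (s,t) = (0, 3.4), which is not an integer point.
(s,t)=(0,3): 6·0+1·3=3≤40, 6·0+5·3=15≤17, objective 27.
(s,t)=(1,2): 6·1+1·2=8≤40, 6·1+5·2=16≤17, objective 24.
(s,t)=(0,2): 6·0+1·2=2≤40, 6·0+5·2=10≤17, objective 18.
The best lattice point is (0,3), giving 27.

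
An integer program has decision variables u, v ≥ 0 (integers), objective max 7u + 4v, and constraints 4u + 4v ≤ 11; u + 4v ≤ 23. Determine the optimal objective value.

(u,v)=(2,0): 4·2+4·0=8≤11, 1·2+4·0=2≤23, objective 14.
(u,v)=(1,1): 4·1+4·1=8≤11, 1·1+4·1=5≤23, objective 11.
(u,v)=(1,0): 4·1+4·0=4≤11, 1·1+4·0=1≤23, objective 7.
Maximum is 14 at (u,v)=(2,0).

14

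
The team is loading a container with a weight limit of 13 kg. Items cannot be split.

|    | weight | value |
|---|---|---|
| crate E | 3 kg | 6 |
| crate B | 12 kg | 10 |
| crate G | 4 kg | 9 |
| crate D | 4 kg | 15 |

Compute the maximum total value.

30

Take crate E, crate G, and crate D: weight 3 + 4 + 4 = 11 ≤ 13, value 6 + 9 + 15 = 30.
No other feasible combination does better.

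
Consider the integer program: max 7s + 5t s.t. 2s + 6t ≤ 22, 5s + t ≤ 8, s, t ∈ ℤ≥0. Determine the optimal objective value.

22

Relaxing integrality, the LP optimum is 23.29 at (s,t) = (0.929, 3.36), which is not an integer point.
(s,t)=(1,3): 2·1+6·3=20≤22, 5·1+1·3=8≤8, objective 22.
(s,t)=(1,2): 2·1+6·2=14≤22, 5·1+1·2=7≤8, objective 17.
(s,t)=(0,3): 2·0+6·3=18≤22, 5·0+1·3=3≤8, objective 15.
No feasible integer point exceeds 22.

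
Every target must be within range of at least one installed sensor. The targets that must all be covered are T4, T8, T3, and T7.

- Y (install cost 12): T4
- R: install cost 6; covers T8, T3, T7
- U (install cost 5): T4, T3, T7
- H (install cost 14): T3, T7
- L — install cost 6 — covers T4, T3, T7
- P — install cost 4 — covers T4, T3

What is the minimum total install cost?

10

The greedy cost-per-new-target heuristic would pick U and R for 11, but a cheaper cover exists.
Choose R and P: together they cover T4, T8, T3, T7 — every target.
Total install cost: 6 + 4 = 10.
No cover costs less than 10.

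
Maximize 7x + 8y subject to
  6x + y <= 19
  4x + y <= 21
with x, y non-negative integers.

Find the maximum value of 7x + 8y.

(x,y)=(0,19) is feasible, giving 152.
(x,y)=(0,18) is feasible, giving 144.
No feasible integer point exceeds 152.

152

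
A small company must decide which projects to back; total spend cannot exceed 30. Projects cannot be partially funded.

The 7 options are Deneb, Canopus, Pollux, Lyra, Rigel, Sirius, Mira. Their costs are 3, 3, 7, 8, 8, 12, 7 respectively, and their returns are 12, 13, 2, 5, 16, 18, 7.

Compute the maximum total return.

59

Take Deneb, Canopus, Rigel, and Sirius: cost 3 + 3 + 8 + 12 = 26 ≤ 30, return 12 + 13 + 16 + 18 = 59.
No other feasible combination does better.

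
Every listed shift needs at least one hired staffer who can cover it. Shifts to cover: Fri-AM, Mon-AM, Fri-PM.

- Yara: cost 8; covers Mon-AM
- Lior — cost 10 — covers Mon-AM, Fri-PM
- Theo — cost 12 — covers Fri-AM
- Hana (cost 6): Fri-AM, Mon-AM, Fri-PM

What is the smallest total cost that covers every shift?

6

Hana alone covers Fri-AM, Mon-AM, Fri-PM — every shift.
Total cost: 6.
No cover costs less than 6.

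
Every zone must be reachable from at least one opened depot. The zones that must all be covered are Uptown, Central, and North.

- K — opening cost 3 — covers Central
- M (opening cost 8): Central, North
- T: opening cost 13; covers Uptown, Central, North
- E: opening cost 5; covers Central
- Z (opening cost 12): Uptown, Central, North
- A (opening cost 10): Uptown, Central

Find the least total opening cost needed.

12

The greedy cost-per-new-zone heuristic would pick K and Z for 15, but a cheaper cover exists.
Z alone covers Uptown, Central, North — every zone.
Total opening cost: 12.
No cover costs less than 12.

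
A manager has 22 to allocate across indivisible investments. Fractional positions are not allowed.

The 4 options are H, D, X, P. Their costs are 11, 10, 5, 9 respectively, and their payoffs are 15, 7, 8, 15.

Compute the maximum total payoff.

30

Treat it as a binary knapsack problem.
H + P: cost 11 + 9 = 20 ≤ 22, payoff 15 + 15 = 30.
X + P: cost 5 + 9 = 14 ≤ 22, payoff 8 + 15 = 23.
Best is H and P with total payoff 30.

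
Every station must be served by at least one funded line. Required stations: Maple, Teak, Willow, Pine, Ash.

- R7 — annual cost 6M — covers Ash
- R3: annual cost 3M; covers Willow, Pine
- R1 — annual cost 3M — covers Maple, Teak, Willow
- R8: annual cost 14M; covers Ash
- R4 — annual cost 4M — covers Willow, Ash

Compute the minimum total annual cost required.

This is an integer covering problem.
Choose R3, R1, and R4: together they cover Maple, Teak, Willow, Pine, Ash — every station.
Total annual cost: 3 + 3 + 4 = 10.

10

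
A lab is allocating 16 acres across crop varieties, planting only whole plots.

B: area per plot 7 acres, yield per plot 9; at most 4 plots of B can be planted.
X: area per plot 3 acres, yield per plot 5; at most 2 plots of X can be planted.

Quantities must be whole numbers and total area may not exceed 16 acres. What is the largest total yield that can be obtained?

19

1×B and 2×X: area 13 ≤ 16, yield 1·9 + 2·5 = 19.
2×B: area 14 ≤ 16, yield 2·9 = 18.
Best is 19.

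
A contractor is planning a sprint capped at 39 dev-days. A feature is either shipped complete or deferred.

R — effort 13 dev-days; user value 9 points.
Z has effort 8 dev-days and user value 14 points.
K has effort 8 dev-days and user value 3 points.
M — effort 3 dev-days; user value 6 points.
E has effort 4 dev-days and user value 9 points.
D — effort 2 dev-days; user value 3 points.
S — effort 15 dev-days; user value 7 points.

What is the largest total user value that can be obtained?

Allowing fractional choices, the relaxed optimum would be about 45.2, but features are indivisible.
R + Z + K + M + E + D: effort 13 + 8 + 8 + 3 + 4 + 2 = 38 ≤ 39, user value 9 + 14 + 3 + 6 + 9 + 3 = 44.
R + Z + M + E + D: effort 13 + 8 + 3 + 4 + 2 = 30 ≤ 39, user value 9 + 14 + 6 + 9 + 3 = 41.
Best is R, Z, K, M, E, and D with total user value 44.

44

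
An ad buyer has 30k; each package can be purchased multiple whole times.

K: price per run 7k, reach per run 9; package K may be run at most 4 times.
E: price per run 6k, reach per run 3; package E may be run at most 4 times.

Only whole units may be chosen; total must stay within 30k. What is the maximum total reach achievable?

36

Take 4×K: price 28 ≤ 30, reach 4·9 = 36.
K has the best ratio (9/7) and is taken to its limit of 4; remaining capacity is filled optimally with the others.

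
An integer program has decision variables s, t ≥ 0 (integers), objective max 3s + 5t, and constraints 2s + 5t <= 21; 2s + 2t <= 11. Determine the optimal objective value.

21

The continuous relaxation peaks at (2.17, 3.33) with value 23.17; rounding to a feasible lattice point costs some objective.
(s,t)=(2,3): 2·2+5·3=19≤21, 2·2+2·3=10≤11, objective 21.
(s,t)=(3,2): 2·3+5·2=16≤21, 2·3+2·2=10≤11, objective 19.
(s,t)=(1,3): 2·1+5·3=17≤21, 2·1+2·3=8≤11, objective 18.
(s,t)=(2,2): 2·2+5·2=14≤21, 2·2+2·2=8≤11, objective 16.
No feasible integer point exceeds 21.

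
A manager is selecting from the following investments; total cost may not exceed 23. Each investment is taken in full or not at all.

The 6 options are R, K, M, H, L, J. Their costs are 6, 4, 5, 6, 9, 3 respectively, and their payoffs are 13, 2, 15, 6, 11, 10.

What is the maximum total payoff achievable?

M + H + L + J: cost 5 + 6 + 9 + 3 = 23 ≤ 23, payoff 15 + 6 + 11 + 10 = 42.
R + M + H + J: cost 6 + 5 + 6 + 3 = 20 ≤ 23, payoff 13 + 15 + 6 + 10 = 44.
R + M + L + J: cost 6 + 5 + 9 + 3 = 23 ≤ 23, payoff 13 + 15 + 11 + 10 = 49.
Best is R, M, L, and J with total payoff 49.

49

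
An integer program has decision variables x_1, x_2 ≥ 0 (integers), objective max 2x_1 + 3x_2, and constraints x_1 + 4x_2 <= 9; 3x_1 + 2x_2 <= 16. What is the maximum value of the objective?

(x_1,x_2)=(4,1): 1·4+4·1=8≤9, 3·4+2·1=14≤16, objective 11.
(x_1,x_2)=(5,0): 1·5+4·0=5≤9, 3·5+2·0=15≤16, objective 10.
No feasible integer point exceeds 11.

11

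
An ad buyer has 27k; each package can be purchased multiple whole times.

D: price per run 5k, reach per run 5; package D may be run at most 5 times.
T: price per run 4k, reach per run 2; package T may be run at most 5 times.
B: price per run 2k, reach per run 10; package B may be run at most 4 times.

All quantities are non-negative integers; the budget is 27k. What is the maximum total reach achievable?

57

This is a bounded integer knapsack.
Take 3×D, 1×T, and 4×B: price 27 ≤ 27, reach 3·5 + 1·2 + 4·10 = 57.
B has the best ratio (10/2) and is taken to its limit of 4; remaining capacity is filled optimally with the others.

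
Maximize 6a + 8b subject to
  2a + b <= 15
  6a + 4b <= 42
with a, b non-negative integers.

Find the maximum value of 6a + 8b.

80

Relaxing integrality, the LP optimum is 84.00 at (a,b) = (0, 10.5), which is not an integer point.
(a,b)=(0,10): 2·0+1·10=10≤15, 6·0+4·10=40≤42, objective 80.
(a,b)=(1,9): 2·1+1·9=11≤15, 6·1+4·9=42≤42, objective 78.
(a,b)=(0,9): 2·0+1·9=9≤15, 6·0+4·9=36≤42, objective 72.
No feasible integer point exceeds 80.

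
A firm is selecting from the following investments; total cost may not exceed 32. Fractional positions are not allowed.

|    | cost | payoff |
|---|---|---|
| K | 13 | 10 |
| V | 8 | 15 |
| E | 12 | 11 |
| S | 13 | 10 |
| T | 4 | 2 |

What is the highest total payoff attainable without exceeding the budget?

28

This is an integer program with binary decision variables.
Take V, E, and T: cost 8 + 12 + 4 = 24 ≤ 32, payoff 15 + 11 + 2 = 28.
No other feasible combination does better.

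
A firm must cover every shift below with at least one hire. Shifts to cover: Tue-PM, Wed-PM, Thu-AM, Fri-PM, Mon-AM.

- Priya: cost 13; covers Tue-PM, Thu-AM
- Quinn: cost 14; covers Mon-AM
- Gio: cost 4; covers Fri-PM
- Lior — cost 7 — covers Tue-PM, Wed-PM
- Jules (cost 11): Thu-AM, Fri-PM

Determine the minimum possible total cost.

32

The greedy cost-per-new-shift heuristic would pick Lior, Gio, Jules, and Quinn for 36, but a cheaper cover exists.
Choose Quinn, Lior, and Jules: together they cover Tue-PM, Wed-PM, Thu-AM, Fri-PM, Mon-AM — every shift.
Total cost: 14 + 7 + 11 = 32.
No cover costs less than 32.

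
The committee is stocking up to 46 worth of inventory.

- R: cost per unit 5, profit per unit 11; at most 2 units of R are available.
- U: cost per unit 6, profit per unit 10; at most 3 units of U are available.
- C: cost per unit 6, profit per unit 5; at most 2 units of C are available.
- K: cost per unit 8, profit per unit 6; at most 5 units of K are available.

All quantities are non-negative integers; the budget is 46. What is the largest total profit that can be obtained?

R has the best ratio (11/5); taking only R gives at most 2×11 = 22 (stopped by the supply cap of 2).
Mixing does better — 2×R, 3×U, and 2×K: cost 44 ≤ 46, profit 2·11 + 3·10 + 2·6 = 64.

64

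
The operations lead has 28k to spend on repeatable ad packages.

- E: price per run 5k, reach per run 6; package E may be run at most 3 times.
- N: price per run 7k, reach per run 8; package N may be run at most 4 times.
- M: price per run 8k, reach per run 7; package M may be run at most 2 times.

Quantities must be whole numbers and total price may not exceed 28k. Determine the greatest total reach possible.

E has the best ratio (6/5); taking only E gives at most 3×6 = 18 (stopped by the supply cap of 3).
Mixing does better — 4×N: price 28 ≤ 28, reach 4·8 = 32.

32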